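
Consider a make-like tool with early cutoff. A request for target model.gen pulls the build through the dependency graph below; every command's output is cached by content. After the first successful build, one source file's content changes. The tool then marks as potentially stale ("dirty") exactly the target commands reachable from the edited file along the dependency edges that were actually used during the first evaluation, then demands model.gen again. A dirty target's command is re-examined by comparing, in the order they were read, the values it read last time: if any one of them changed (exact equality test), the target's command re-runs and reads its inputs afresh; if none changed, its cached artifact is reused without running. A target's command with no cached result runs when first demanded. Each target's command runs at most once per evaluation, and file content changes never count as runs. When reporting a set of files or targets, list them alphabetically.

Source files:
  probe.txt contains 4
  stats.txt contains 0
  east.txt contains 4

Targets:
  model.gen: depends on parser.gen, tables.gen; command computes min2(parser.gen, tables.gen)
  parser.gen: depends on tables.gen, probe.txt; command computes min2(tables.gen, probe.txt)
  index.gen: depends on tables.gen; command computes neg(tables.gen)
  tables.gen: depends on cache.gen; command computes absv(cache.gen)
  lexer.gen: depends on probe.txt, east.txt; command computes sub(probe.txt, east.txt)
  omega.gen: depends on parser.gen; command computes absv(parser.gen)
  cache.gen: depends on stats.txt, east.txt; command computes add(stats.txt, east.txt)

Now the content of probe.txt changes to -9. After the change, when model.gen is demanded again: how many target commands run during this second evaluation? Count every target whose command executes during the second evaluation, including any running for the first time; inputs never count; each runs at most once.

2 target commands run: model.gen, parser.gen.

First demand of the output computes:
  cache.gen = add(0, 4) = 4
  tables.gen = absv(4) = 4
  parser.gen = min2(4, 4) = 4
  model.gen = min2(4, 4) = 4

After the edit, cleaning proceeds:
  parser.gen: a read changed (probe.txt 4->-9) — executes, giving -9.
  model.gen: a read changed (parser.gen 4->-9) — executes, giving -9.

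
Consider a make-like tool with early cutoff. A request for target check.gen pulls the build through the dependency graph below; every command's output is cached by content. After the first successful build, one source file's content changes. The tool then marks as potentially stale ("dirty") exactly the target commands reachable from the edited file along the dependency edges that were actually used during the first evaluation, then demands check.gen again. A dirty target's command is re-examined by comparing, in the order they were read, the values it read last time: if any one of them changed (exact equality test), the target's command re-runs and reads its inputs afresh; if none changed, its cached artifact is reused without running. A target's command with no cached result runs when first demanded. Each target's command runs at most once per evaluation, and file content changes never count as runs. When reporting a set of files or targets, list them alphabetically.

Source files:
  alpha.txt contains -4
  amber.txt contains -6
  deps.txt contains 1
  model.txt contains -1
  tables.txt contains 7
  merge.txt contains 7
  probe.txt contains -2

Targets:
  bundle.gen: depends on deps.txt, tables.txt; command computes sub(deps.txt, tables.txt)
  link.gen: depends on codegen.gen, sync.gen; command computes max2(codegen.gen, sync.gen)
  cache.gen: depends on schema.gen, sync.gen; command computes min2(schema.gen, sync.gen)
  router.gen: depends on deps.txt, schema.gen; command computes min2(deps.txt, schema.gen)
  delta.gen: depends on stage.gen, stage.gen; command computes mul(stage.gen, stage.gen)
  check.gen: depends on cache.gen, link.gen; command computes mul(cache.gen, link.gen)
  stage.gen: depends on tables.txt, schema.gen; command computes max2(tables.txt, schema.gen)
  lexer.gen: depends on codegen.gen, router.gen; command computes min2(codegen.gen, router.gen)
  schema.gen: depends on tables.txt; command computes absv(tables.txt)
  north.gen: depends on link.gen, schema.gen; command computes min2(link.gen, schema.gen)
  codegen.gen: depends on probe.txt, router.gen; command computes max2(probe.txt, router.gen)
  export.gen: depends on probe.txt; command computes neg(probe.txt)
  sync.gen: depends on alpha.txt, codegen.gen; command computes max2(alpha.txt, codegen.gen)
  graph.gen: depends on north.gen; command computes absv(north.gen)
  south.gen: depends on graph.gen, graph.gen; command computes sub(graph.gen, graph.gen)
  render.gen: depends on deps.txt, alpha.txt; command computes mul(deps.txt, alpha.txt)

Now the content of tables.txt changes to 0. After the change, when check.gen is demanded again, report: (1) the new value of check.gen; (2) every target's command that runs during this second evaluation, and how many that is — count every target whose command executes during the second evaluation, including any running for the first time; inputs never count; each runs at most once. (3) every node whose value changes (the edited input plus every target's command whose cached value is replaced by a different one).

First demand of the output computes:
  schema.gen = absv(7) = 7
  router.gen = min2(1, 7) = 1
  codegen.gen = max2(-2, 1) = 1
  sync.gen = max2(-4, 1) = 1
  cache.gen = min2(7, 1) = 1
  link.gen = max2(1, 1) = 1
  check.gen = mul(1, 1) = 1

After the edit, cleaning proceeds:
  schema.gen: a read changed (tables.txt 7->0) — executes, giving 0.
  router.gen: a read changed (schema.gen 7->0) — executes, giving 0.
  codegen.gen: a read changed (router.gen 1->0) — executes, giving 0.
  sync.gen: a read changed (codegen.gen 1->0) — executes, giving 0.
  cache.gen: a read changed (schema.gen 7->0; sync.gen 1->0) — executes, giving 0.
  link.gen: a read changed (codegen.gen 1->0; sync.gen 1->0) — executes, giving 0.
  check.gen: a read changed (cache.gen 1->0; link.gen 1->0) — executes, giving 0.

Demanding check.gen again yields 0.
7 target commands run: cache.gen, check.gen, codegen.gen, link.gen, router.gen, schema.gen, sync.gen.
The nodes whose values change: cache.gen, check.gen, codegen.gen, link.gen, router.gen, schema.gen, sync.gen, tables.txt.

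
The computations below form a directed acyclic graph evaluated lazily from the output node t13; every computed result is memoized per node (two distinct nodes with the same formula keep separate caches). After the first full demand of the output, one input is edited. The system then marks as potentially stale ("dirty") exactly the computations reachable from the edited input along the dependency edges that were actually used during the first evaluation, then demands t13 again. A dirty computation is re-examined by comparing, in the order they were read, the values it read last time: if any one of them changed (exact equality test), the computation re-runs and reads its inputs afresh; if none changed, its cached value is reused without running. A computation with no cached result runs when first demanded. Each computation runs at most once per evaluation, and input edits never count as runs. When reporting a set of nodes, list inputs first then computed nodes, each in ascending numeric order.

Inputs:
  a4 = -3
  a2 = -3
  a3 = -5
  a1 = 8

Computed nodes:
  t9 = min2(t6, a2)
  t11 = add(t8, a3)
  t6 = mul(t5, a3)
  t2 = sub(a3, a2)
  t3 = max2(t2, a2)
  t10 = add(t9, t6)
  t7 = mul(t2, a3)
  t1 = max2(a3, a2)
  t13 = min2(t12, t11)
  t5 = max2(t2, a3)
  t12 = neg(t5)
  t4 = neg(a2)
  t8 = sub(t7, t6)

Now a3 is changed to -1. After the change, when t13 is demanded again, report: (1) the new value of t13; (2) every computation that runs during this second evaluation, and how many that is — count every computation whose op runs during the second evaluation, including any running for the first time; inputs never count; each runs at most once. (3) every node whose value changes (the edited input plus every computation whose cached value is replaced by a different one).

Demanding t13 again yields -2.
8 computations run: t2, t5, t6, t7, t8, t11, t12, t13.
The nodes whose values change: a3, t2, t5, t6, t7, t11, t12, t13.

First demand of the output computes:
  t2 = sub(-5, -3) = -2
  t5 = max2(-2, -5) = -2
  t6 = mul(-2, -5) = 10
  t7 = mul(-2, -5) = 10
  t8 = sub(10, 10) = 0
  t11 = add(0, -5) = -5
  t12 = neg(-2) = 2
  t13 = min2(2, -5) = -5

After the edit, cleaning proceeds:
  t2: a read changed (a3 -5->-1) — executes, giving 2.
  t5: a read changed (t2 -2->2; a3 -5->-1) — executes, giving 2.
  t6: a read changed (t5 -2->2; a3 -5->-1) — executes, giving -2.
  t7: a read changed (t2 -2->2; a3 -5->-1) — executes, giving -2.
  t8: a read changed (t7 10->-2; t6 10->-2) — executes, giving 0 — identical to its old value.
  t11: a read changed (a3 -5->-1) — executes, giving -1.
  t12: a read changed (t5 -2->2) — executes, giving -2.
  t13: a read changed (t12 2->-2; t11 -5->-1) — executes, giving -2.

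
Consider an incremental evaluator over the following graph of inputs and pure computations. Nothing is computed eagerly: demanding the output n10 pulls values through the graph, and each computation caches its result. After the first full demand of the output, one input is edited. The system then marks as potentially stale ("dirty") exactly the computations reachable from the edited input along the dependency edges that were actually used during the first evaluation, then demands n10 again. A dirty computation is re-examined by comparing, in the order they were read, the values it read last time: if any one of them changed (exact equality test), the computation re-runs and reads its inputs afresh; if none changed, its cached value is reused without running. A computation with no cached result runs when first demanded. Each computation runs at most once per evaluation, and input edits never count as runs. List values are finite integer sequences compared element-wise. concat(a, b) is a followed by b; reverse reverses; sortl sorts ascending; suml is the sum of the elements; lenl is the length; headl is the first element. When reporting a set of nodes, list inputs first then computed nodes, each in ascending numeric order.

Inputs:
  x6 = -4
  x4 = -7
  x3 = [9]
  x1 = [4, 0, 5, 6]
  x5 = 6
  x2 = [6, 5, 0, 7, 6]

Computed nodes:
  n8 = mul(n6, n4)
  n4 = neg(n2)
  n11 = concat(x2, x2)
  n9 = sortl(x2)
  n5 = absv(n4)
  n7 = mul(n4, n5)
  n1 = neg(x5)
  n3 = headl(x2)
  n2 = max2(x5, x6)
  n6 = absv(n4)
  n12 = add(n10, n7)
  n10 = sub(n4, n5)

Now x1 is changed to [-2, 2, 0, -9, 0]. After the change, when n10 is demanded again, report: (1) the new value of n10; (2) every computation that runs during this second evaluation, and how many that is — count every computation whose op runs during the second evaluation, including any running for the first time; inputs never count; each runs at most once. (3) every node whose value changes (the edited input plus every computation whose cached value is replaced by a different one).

n10 now evaluates to -12.
Run set: none (0 run).
Changed values: x1.
The important point: nothing the output needs ever reads x1, so the edit is invisible to it.

Initial pass — values computed on the first demand:
  n2 = max2(6, -4) = 6
  n4 = neg(6) = -6
  n5 = absv(-6) = 6
  n10 = sub(-6, 6) = -12

Second demand — change propagation:
  no demanded computation ever read x1, so the edit dirties nothing and nothing runs.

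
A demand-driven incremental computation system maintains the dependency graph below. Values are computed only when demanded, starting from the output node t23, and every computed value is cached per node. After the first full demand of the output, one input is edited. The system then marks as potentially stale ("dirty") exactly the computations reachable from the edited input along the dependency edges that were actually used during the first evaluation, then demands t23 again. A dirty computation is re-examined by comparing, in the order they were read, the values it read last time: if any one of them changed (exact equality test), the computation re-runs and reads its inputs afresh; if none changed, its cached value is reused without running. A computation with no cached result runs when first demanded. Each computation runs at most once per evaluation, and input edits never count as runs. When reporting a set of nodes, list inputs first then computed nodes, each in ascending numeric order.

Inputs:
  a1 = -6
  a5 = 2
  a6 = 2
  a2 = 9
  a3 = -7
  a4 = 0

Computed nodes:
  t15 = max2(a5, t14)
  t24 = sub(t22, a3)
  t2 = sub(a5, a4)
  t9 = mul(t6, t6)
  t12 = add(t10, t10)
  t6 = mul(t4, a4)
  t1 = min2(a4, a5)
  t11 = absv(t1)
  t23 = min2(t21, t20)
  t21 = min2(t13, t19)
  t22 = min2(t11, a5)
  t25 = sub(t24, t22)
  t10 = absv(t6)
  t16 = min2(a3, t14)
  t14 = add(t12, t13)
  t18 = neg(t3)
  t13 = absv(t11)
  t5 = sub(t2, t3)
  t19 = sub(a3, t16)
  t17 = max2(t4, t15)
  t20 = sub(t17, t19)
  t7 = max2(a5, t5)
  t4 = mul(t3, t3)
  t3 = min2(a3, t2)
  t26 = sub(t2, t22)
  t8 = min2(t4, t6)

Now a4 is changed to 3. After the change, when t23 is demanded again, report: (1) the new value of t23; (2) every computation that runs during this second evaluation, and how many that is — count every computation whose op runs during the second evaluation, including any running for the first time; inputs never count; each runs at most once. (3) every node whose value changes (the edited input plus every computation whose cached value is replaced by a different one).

New value of t23: 0.
Computations that run: t1, t2, t3, t6, t10, t11, t12, t13, t14, t15, t16, t17, t20, t21, t23 — 15 in total.
Values that change: a4, t1, t2, t6, t10, t11, t12, t13, t14, t15, t17, t20.
Key observation: the cutoff stops propagation at t4 — its inputs' values are unchanged, so it reuses its cache.

First evaluation (everything demanded from the output):
  t1 = min2(0, 2) = 0
  t2 = sub(2, 0) = 2
  t3 = min2(-7, 2) = -7
  t4 = mul(-7, -7) = 49
  t6 = mul(49, 0) = 0
  t10 = absv(0) = 0
  t11 = absv(0) = 0
  t12 = add(0, 0) = 0
  t13 = absv(0) = 0
  t14 = add(0, 0) = 0
  t15 = max2(2, 0) = 2
  t16 = min2(-7, 0) = -7
  t17 = max2(49, 2) = 49
  t19 = sub(-7, -7) = 0
  t20 = sub(49, 0) = 49
  t21 = min2(0, 0) = 0
  t23 = min2(0, 49) = 0

Propagation after the edit:
  t1: runs — a4 0->3; result 2.
  t2: runs — a4 0->3; result -1.
  t3: runs — t2 2->-1; result -7 (same value as before).
  t4: checked — values it read are unchanged (t3 unchanged, t3 unchanged); reused cached 49 without running.
  t6: runs — a4 0->3; result 147.
  t10: runs — t6 0->147; result 147.
  t11: runs — t1 0->2; result 2.
  t12: runs — t10 0->147; t10 0->147; result 294.
  t13: runs — t11 0->2; result 2.
  t14: runs — t12 0->294; t13 0->2; result 296.
  t15: runs — t14 0->296; result 296.
  t16: runs — t14 0->296; result -7 (same value as before).
  t17: runs — t15 2->296; result 296.
  t19: checked — values it read are unchanged (a3 unchanged, t16 unchanged); reused cached 0 without running.
  t20: runs — t17 49->296; result 296.
  t21: runs — t13 0->2; result 0 (same value as before).
  t23: runs — t20 49->296; result 0 (same value as before).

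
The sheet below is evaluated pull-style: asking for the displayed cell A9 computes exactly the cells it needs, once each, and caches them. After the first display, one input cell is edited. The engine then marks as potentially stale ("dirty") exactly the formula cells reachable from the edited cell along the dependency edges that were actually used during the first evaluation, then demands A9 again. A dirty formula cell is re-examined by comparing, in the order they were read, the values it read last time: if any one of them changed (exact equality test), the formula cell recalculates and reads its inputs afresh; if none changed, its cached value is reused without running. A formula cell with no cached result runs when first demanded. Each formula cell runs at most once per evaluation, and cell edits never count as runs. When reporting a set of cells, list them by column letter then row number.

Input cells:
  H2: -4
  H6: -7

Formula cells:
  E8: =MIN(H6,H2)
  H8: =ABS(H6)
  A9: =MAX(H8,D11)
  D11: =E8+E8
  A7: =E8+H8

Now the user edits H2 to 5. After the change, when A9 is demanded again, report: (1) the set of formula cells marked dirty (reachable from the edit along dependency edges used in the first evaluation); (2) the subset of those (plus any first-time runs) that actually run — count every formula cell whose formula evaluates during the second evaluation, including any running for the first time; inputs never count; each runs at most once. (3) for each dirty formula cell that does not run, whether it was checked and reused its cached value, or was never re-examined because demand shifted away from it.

The edit dirties: A9, D11, E8.
1 formula cells run: E8.
Cache hits after checking: A9, D11.
Note the absorption at E8: it re-runs yet its value is the same, leaving the output's value untouched.

First demand of the output computes:
  E8 = MIN(-7, -4) = -7
  D11 = -7 + -7 = -14
  H8 = ABS(-7) = 7
  A9 = MAX(7, -14) = 7

After the edit, cleaning proceeds:
  E8: a read changed (H2 -4->5) — executes, giving -7 — identical to its old value.
  D11: dirty, but its reads are unchanged (E8 unchanged, E8 unchanged); cached -14 stands.
  A9: dirty, but its reads are unchanged (H8 unchanged, D11 unchanged); cached 7 stands.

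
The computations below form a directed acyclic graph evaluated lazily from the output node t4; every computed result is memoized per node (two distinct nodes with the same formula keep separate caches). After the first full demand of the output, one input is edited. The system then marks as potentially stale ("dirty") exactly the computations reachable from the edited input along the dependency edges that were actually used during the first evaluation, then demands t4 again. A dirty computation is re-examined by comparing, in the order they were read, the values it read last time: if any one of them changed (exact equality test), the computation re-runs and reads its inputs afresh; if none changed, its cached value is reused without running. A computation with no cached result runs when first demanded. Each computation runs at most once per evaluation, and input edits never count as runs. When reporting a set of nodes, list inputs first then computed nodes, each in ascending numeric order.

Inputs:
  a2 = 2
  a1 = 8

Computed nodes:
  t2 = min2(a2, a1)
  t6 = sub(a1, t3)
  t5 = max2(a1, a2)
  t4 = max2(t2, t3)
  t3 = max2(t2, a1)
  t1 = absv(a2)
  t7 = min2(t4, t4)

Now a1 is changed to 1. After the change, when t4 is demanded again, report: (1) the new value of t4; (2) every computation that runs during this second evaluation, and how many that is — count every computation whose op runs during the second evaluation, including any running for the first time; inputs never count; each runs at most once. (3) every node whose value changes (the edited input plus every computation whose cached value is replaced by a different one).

First demand of the output computes:
  t2 = min2(2, 8) = 2
  t3 = max2(2, 8) = 8
  t4 = max2(2, 8) = 8

After the edit, cleaning proceeds:
  t2: a read changed (a1 8->1) — executes, giving 1.
  t3: a read changed (t2 2->1; a1 8->1) — executes, giving 1.
  t4: a read changed (t2 2->1; t3 8->1) — executes, giving 1.

Demanding t4 again yields 1.
3 computations run: t2, t3, t4.
The nodes whose values change: a1, t2, t3, t4.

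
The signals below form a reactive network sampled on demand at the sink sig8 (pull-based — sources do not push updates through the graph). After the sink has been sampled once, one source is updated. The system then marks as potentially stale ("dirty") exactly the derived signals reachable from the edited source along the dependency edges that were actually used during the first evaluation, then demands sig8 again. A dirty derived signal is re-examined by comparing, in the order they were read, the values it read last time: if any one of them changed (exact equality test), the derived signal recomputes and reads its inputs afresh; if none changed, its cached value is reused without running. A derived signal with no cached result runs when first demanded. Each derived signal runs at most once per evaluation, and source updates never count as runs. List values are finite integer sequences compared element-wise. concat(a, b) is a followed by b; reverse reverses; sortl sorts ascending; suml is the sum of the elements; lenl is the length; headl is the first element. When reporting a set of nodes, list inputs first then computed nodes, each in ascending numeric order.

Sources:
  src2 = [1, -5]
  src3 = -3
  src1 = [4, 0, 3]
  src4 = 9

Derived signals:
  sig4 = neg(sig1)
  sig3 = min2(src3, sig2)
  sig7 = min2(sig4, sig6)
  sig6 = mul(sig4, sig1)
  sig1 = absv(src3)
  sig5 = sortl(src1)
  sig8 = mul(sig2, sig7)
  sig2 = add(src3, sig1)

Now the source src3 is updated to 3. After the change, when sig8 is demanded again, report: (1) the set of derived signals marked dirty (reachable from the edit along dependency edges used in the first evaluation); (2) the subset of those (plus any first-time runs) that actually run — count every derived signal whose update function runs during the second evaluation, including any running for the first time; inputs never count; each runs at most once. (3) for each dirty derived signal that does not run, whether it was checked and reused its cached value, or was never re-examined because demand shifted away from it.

Initial pass — values computed on the first demand:
  sig1 = absv(-3) = 3
  sig2 = add(-3, 3) = 0
  sig4 = neg(3) = -3
  sig6 = mul(-3, 3) = -9
  sig7 = min2(-3, -9) = -9
  sig8 = mul(0, -9) = 0

Second demand — change propagation:
  sig1: re-runs because src3 -3->3; new result 3 (unchanged).
  sig2: re-runs because src3 -3->3; new result 6.
  sig4: re-examined; everything it read last time is the same (sig1 unchanged) — cache -3 kept, no run.
  sig6: re-examined; everything it read last time is the same (sig4 unchanged, sig1 unchanged) — cache -9 kept, no run.
  sig7: re-examined; everything it read last time is the same (sig4 unchanged, sig6 unchanged) — cache -9 kept, no run.
  sig8: re-runs because sig2 0->6; new result -54.

The important point: at sig4 every value read last time is unchanged, so the dirty flag clears without a run.

Dirty set: sig1, sig2, sig4, sig6, sig7, sig8.
Run set: sig1, sig2, sig8 (3 run).
Re-examined without running (cache reused): sig4, sig6, sig7.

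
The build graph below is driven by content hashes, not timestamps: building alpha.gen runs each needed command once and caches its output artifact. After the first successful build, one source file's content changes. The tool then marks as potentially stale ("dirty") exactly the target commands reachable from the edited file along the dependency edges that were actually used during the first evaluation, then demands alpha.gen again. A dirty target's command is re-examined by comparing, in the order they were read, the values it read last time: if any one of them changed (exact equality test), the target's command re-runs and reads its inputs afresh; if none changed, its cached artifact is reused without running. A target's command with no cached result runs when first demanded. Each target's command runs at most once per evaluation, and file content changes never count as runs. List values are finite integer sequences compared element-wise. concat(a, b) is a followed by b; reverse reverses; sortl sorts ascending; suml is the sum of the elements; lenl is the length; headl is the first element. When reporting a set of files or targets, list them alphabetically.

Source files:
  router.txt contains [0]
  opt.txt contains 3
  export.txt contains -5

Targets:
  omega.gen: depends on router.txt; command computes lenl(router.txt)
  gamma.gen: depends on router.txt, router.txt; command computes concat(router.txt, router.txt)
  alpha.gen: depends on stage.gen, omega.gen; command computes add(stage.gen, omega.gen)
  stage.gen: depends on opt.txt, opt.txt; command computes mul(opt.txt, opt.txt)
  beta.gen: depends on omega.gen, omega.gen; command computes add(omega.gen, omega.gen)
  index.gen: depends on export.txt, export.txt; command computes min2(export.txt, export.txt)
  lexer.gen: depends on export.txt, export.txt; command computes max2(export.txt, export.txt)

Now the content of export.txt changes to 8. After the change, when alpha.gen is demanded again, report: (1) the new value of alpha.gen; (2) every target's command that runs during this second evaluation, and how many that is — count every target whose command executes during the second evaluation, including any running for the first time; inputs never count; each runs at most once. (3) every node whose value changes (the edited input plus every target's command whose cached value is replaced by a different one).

alpha.gen now evaluates to 10.
Run set: none (0 run).
Changed values: export.txt.
The important point: nothing the output needs ever reads export.txt, so the edit is invisible to it.

Initial pass — values computed on the first demand:
  omega.gen = lenl([0]) = 1
  stage.gen = mul(3, 3) = 9
  alpha.gen = add(9, 1) = 10

Second demand — change propagation:
  no demanded computation ever read export.txt, so the edit dirties nothing and nothing runs.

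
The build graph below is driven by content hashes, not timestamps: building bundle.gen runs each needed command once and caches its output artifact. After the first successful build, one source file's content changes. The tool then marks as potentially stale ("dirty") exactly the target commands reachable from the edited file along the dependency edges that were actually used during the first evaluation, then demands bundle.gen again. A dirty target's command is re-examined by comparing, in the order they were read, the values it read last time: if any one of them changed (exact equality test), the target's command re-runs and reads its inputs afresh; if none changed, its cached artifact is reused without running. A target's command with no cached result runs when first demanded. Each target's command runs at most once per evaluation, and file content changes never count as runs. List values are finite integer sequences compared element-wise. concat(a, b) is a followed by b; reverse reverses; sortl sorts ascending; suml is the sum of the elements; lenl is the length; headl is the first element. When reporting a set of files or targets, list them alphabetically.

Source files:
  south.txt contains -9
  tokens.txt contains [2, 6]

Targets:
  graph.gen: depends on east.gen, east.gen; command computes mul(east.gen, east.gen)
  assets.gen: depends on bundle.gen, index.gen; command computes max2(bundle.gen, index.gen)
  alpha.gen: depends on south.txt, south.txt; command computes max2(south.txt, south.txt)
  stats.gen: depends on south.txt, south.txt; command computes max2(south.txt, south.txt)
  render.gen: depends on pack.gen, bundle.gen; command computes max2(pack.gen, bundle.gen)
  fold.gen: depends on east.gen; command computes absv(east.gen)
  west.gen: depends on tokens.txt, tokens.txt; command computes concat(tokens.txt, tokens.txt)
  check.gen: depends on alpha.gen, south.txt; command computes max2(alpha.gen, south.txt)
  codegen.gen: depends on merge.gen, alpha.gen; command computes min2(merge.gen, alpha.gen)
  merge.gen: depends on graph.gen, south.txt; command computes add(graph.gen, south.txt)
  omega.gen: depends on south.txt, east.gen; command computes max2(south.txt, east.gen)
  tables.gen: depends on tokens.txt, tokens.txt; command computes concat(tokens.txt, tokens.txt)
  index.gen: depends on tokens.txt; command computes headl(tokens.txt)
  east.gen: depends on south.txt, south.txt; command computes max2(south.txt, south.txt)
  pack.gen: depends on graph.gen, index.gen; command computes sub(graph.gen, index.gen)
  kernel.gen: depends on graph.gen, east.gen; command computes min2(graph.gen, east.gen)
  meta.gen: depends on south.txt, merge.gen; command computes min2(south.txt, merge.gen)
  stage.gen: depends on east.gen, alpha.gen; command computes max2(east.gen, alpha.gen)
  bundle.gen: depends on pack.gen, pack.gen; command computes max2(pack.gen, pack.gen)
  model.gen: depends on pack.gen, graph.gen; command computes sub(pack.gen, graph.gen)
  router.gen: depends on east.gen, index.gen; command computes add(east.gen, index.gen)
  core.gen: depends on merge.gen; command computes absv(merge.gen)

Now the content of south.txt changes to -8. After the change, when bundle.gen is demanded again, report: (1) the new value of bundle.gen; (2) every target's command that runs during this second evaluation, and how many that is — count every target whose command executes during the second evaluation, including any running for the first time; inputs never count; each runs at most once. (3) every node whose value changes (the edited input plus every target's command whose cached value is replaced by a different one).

bundle.gen now evaluates to 62.
Run set: bundle.gen, east.gen, graph.gen, pack.gen (4 run).
Changed values: bundle.gen, east.gen, graph.gen, pack.gen, south.txt.

Initial pass — values computed on the first demand:
  east.gen = max2(-9, -9) = -9
  graph.gen = mul(-9, -9) = 81
  index.gen = headl([2, 6]) = 2
  pack.gen = sub(81, 2) = 79
  bundle.gen = max2(79, 79) = 79

Second demand — change propagation:
  east.gen: re-runs because south.txt -9->-8; south.txt -9->-8; new result -8.
  graph.gen: re-runs because east.gen -9->-8; east.gen -9->-8; new result 64.
  pack.gen: re-runs because graph.gen 81->64; new result 62.
  bundle.gen: re-runs because pack.gen 79->62; pack.gen 79->62; new result 62.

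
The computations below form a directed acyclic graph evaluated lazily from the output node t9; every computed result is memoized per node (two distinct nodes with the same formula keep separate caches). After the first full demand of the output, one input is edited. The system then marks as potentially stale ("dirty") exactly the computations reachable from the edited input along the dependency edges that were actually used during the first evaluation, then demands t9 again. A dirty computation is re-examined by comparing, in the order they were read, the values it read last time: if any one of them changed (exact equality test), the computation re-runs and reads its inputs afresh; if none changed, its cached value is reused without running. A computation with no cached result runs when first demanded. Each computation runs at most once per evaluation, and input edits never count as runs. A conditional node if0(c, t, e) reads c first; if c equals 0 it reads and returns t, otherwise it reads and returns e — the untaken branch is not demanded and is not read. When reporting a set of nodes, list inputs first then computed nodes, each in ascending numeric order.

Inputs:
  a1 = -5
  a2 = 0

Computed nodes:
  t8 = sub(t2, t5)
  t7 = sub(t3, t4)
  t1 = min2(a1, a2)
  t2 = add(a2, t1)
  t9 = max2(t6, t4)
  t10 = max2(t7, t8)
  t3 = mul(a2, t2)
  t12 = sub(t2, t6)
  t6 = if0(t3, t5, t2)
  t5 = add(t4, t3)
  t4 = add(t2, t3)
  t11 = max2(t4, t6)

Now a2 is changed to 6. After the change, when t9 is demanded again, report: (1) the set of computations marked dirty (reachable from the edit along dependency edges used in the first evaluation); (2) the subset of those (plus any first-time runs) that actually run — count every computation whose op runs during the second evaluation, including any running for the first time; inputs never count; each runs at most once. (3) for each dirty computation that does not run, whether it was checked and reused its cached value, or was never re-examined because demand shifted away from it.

First demand of the output computes:
  t1 = min2(-5, 0) = -5
  t2 = add(0, -5) = -5
  t3 = mul(0, -5) = 0
  t4 = add(-5, 0) = -5
  t5 = add(-5, 0) = -5
  t6 = if0(t3=0 -> then branch t5) = -5
  t9 = max2(-5, -5) = -5

After the edit, cleaning proceeds:
  t1: a read changed (a2 0->6) — executes, giving -5 — identical to its old value.
  t2: a read changed (a2 0->6) — executes, giving 1.
  t3: a read changed (a2 0->6; t2 -5->1) — executes, giving 6.
  t4: a read changed (t2 -5->1; t3 0->6) — executes, giving 7.
  t5: stays stale; no demand reaches it after the flip.
  t6: a read changed (t3 0->6) — executes, giving 1.
  t9: a read changed (t6 -5->1; t4 -5->7) — executes, giving 7.

Note the branch switch — demand abandons t5, which is never re-examined.

The edit dirties: t1, t2, t3, t4, t5, t6, t9.
6 computations run: t1, t2, t3, t4, t6, t9.
Unvisited dirty nodes (no longer demanded): t5.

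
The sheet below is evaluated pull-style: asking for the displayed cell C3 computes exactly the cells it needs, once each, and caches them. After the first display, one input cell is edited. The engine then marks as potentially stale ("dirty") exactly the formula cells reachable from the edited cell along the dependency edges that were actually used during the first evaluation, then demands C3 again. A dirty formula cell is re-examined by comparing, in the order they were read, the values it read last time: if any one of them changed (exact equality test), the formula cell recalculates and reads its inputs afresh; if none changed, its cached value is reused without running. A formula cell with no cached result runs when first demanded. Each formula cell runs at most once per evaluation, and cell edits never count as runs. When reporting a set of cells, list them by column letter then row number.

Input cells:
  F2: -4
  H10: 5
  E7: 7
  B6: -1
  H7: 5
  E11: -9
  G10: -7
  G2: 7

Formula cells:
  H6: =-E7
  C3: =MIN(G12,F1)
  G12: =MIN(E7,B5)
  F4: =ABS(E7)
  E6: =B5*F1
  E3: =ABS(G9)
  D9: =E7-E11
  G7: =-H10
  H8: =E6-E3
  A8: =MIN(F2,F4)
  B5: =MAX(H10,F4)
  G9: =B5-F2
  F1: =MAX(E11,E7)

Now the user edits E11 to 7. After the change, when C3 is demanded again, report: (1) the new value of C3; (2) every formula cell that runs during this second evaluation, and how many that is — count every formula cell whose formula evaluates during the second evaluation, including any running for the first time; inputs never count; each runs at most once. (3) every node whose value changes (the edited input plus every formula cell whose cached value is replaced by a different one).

Demanding C3 again yields 7.
1 formula cells run: F1.
The nodes whose values change: E11.
Note the absorption at F1: it re-runs yet its value is the same, leaving the output's value untouched.

First demand of the output computes:
  F1 = MAX(-9, 7) = 7
  F4 = ABS(7) = 7
  B5 = MAX(5, 7) = 7
  G12 = MIN(7, 7) = 7
  C3 = MIN(7, 7) = 7

After the edit, cleaning proceeds:
  F1: a read changed (E11 -9->7) — executes, giving 7 — identical to its old value.
  C3: dirty, but its reads are unchanged (G12 unchanged, F1 unchanged); cached 7 stands.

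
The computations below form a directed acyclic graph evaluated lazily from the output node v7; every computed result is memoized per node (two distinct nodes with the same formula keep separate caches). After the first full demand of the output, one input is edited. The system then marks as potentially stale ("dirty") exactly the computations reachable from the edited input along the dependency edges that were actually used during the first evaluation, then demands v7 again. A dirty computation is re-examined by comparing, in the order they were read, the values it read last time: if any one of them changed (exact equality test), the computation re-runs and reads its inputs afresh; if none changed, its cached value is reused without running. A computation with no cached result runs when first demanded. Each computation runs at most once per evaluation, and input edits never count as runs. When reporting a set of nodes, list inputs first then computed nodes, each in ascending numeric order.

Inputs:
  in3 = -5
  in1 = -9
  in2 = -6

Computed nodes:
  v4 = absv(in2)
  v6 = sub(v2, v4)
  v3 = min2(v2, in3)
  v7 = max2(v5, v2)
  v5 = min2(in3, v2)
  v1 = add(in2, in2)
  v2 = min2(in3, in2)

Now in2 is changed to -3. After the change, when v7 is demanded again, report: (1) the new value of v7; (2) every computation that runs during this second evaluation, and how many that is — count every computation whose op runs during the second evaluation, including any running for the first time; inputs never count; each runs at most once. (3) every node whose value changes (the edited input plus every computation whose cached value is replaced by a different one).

Demanding v7 again yields -5.
3 computations run: v2, v5, v7.
The nodes whose values change: in2, v2, v5, v7.

First demand of the output computes:
  v2 = min2(-5, -6) = -6
  v5 = min2(-5, -6) = -6
  v7 = max2(-6, -6) = -6

After the edit, cleaning proceeds:
  v2: a read changed (in2 -6->-3) — executes, giving -5.
  v5: a read changed (v2 -6->-5) — executes, giving -5.
  v7: a read changed (v5 -6->-5; v2 -6->-5) — executes, giving -5.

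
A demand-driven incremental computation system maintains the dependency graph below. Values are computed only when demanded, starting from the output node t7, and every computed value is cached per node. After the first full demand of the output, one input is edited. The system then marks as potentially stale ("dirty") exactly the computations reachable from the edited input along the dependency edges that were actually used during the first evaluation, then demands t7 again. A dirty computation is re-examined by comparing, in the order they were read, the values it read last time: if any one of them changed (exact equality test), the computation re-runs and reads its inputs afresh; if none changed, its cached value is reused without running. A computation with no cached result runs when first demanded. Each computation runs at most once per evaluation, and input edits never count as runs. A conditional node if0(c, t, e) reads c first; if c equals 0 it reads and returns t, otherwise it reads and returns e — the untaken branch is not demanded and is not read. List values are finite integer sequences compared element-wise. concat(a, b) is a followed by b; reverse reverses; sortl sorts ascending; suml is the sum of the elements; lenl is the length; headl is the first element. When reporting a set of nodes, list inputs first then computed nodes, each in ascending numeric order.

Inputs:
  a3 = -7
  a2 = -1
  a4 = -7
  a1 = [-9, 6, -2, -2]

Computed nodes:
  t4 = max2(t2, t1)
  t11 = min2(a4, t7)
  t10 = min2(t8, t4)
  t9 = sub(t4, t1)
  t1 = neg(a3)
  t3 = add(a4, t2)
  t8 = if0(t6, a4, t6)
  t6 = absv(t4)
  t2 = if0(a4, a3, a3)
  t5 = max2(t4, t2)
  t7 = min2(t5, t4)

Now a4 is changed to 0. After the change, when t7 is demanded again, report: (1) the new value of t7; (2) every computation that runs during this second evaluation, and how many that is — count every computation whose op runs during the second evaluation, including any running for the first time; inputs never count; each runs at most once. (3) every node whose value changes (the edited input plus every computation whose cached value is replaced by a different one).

New value of t7: 7.
Computations that run: t2 — 1 in total.
Values that change: a4.
Key observation: the change is absorbed at t2 — it re-runs but produces the same value, and the output's value is unchanged.

First evaluation (everything demanded from the output):
  t1 = neg(-7) = 7
  t2 = if0(a4=-7 -> else branch a3) = -7
  t4 = max2(-7, 7) = 7
  t5 = max2(7, -7) = 7
  t7 = min2(7, 7) = 7

Propagation after the edit:
  t2: runs — a4 -7->0; result -7 (same value as before).
  t4: checked — values it read are unchanged (t2 unchanged, t1 unchanged); reused cached 7 without running.
  t5: checked — values it read are unchanged (t4 unchanged, t2 unchanged); reused cached 7 without running.
  t7: checked — values it read are unchanged (t5 unchanged, t4 unchanged); reused cached 7 without running.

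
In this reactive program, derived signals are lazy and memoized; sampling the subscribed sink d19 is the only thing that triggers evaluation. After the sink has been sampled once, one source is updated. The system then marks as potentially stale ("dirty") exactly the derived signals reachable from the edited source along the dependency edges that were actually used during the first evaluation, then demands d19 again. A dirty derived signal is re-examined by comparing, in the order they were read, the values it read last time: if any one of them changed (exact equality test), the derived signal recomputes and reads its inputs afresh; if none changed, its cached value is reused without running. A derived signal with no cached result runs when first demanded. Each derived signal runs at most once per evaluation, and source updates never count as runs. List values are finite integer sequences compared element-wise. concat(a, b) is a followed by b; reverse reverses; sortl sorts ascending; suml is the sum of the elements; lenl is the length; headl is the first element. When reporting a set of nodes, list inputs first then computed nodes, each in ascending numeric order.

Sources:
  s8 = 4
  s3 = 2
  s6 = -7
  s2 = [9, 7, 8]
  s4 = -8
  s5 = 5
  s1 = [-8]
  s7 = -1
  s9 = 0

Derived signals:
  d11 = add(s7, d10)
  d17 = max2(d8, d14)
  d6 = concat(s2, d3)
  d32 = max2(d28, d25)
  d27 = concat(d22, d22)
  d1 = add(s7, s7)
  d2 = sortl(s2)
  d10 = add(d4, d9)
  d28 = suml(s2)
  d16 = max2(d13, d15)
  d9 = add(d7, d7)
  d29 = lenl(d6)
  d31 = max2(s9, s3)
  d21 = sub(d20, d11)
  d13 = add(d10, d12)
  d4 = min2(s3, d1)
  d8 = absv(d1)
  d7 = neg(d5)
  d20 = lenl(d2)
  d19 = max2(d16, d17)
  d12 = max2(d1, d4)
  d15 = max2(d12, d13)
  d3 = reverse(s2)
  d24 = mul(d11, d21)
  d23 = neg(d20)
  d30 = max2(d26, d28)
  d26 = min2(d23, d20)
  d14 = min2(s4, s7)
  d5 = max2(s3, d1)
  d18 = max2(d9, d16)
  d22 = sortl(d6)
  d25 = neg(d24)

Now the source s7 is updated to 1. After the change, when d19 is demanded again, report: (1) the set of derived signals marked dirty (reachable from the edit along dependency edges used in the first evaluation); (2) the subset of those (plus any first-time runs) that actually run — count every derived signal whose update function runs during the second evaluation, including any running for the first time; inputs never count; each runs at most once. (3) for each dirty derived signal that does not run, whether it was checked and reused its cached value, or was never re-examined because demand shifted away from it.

The edit dirties: d1, d4, d5, d7, d8, d9, d10, d12, d13, d14, d15, d16, d17, d19.
11 derived signals run: d1, d4, d5, d8, d10, d12, d13, d14, d15, d16, d19.
Cache hits after checking: d7, d9, d17.
Note where the cutoff bites: d7 is checked, finds nothing changed, and keeps its cache.

First demand of the output computes:
  d1 = add(-1, -1) = -2
  d4 = min2(2, -2) = -2
  d5 = max2(2, -2) = 2
  d7 = neg(2) = -2
  d8 = absv(-2) = 2
  d9 = add(-2, -2) = -4
  d10 = add(-2, -4) = -6
  d12 = max2(-2, -2) = -2
  d13 = add(-6, -2) = -8
  d14 = min2(-8, -1) = -8
  d15 = max2(-2, -8) = -2
  d16 = max2(-8, -2) = -2
  d17 = max2(2, -8) = 2
  d19 = max2(-2, 2) = 2

After the edit, cleaning proceeds:
  d1: a read changed (s7 -1->1; s7 -1->1) — executes, giving 2.
  d4: a read changed (d1 -2->2) — executes, giving 2.
  d5: a read changed (d1 -2->2) — executes, giving 2 — identical to its old value.
  d7: dirty, but its reads are unchanged (d5 unchanged); cached -2 stands.
  d8: a read changed (d1 -2->2) — executes, giving 2 — identical to its old value.
  d9: dirty, but its reads are unchanged (d7 unchanged, d7 unchanged); cached -4 stands.
  d10: a read changed (d4 -2->2) — executes, giving -2.
  d12: a read changed (d1 -2->2; d4 -2->2) — executes, giving 2.
  d13: a read changed (d10 -6->-2; d12 -2->2) — executes, giving 0.
  d14: a read changed (s7 -1->1) — executes, giving -8 — identical to its old value.
  d15: a read changed (d12 -2->2; d13 -8->0) — executes, giving 2.
  d16: a read changed (d13 -8->0; d15 -2->2) — executes, giving 2.
  d17: dirty, but its reads are unchanged (d8 unchanged, d14 unchanged); cached 2 stands.
  d19: a read changed (d16 -2->2) — executes, giving 2 — identical to its old value.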